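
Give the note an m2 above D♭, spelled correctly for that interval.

D up a major second is E, so the target letter is E.
From Db, a minor second is 1 semitone up: Ebb.

Ebb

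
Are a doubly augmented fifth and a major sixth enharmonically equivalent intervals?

A doubly augmented fifth spans 9 semitones; a major sixth spans 9.
They are enharmonically equivalent.

Yes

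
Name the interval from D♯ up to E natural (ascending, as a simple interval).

Counting letters D–E gives a second.
D#→E = 1 semitone, 1 narrower than the major second (2), so minor.

minor second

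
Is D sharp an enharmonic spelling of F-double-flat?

D# = pitch class 3 and Fbb = pitch class 3 — the same pitch class, so they are enharmonic equivalents.

Yes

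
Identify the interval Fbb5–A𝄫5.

major third

The letter names run F→A, a span of 2 letter steps, so the interval is some kind of third.
Fbb to Abb is 4 semitones. A major third is 4, so 4 makes it major.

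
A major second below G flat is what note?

G down a major second is F, so the target letter is F.
From Gb, a major second is 2 semitones down: Fb.

Fb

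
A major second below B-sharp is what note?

B down a major second is A, so the target letter is A.
From B#, a major second is 2 semitones down: A#.

A#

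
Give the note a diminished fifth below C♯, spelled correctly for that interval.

F##

C down a perfect fifth is F, so the target letter is F.
From C#, a diminished fifth is 6 semitones down: F##.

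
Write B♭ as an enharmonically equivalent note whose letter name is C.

Bb is pitch class 10. The letter C alone is pitch class 0.
To reach pitch class 10 from C requires an offset of -2 semitones, i.e. double flat: Cbb.

Cbb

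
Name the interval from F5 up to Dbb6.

diminished sixth

Counting letters F–G–A–B–C–D gives a sixth.
F→Dbb = 7 semitones, 2 narrower than the major sixth (9), so diminished.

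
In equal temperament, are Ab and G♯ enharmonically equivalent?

Yes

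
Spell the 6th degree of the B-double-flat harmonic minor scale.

Gbb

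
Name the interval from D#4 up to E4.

The letter names run D→E, a span of 1 letter step, so the interval is some kind of second.
D# to E is 1 semitone. A major second is 2, so 1 makes it minor.

minor second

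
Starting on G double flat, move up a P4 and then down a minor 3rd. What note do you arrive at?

Abb

A perfect fourth up from Gbb is Cbb (letter C, 5 semitones up).
A minor third down from Cbb is Abb (letter A, 3 semitones down).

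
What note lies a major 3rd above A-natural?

C#

A third above A lands on the letter C.
A major third spans 4 semitones, so A moves to pitch class 1. On the letter C that is C#.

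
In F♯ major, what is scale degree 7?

Degree 7 takes the letter 6 steps above F, which is E.
In major, degree 7 sits 11 semitones above the tonic. F# + 11 semitones is pitch class 5, spelled on E as E#.

E#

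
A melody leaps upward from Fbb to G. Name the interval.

Counting letters F–G gives a second.
Fbb→G = 4 semitones, 2 wider than the major second (2), so doubly augmented.

doubly augmented second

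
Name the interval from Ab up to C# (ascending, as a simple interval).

augmented third

Counting letters A–B–C gives a third.
Ab→C# = 5 semitones, 1 wider than the major third (4), so augmented.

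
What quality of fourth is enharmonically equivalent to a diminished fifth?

A diminished fifth spans 6 semitones.
A fourth spanning 6 semitones is augmented (the perfect fourth is 5).

augmented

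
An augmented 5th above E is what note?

E up a perfect fifth is B, so the target letter is B.
From E, an augmented fifth is 8 semitones up: B#.

B#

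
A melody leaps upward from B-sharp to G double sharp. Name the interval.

Counting letters B–C–D–E–F–G gives a sixth.
B#→G## = 9 semitones, exactly the major sixth.

major sixth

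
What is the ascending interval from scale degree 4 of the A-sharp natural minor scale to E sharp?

Scale degree 4 of A# natural minor is D#.
D# up to E#: letters D→E make it a second; 2 semitones makes it major.

major second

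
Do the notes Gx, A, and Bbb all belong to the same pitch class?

G## = pitch class 9 and A = pitch class 9 and Bbb = pitch class 9 — the same pitch class, so they are enharmonic equivalents.

Yes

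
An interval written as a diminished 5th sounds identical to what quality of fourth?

augmented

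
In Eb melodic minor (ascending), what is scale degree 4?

The Eb melodic minor (ascending) scale runs Eb F Gb Ab Bb C D.
Degree 4 is Ab.

Ab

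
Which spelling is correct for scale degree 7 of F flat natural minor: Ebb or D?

Each scale degree takes a distinct letter name. Degree 7 of a scale on F must use the letter E.
Ebb and D are enharmonically the same pitch, but only Ebb uses the letter E, so it is the correct spelling here.

Ebb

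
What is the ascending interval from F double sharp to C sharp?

The letter names run F→C, a span of 4 letter steps, so the interval is some kind of fifth.
F## to C# is 6 semitones. A perfect fifth is 7, so 6 makes it diminished.

diminished fifth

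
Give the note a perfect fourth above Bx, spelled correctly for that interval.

B up a perfect fourth is E, so the target letter is E.
From B##, a perfect fourth is 5 semitones up: E##.

E##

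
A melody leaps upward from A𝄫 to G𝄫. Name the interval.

minor seventh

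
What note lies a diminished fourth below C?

C down a perfect fourth is G, so the target letter is G.
From C, a diminished fourth is 4 semitones down: G#.

G#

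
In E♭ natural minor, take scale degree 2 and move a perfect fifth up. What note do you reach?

C

Scale degree 2 of Eb natural minor is F.
A perfect fifth (7 semitones) above F lands on the letter C, giving C.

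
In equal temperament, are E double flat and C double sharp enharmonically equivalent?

Ebb is pitch class 2; C## is pitch class 2.
All spellings map to pitch class 2, so they are enharmonically equivalent.

Yes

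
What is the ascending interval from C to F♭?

diminished fourth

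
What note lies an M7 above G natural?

F#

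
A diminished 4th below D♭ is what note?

D down a perfect fourth is A, so the target letter is A.
From Db, a diminished fourth is 4 semitones down: A.

A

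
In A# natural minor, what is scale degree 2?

The A# natural minor scale runs A# B# C# D# E# F# G#.
Degree 2 is B#.

B#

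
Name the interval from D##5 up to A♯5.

The letter names run D→A, a span of 4 letter steps, so the interval is some kind of fifth.
D## to A# is 6 semitones. A perfect fifth is 7, so 6 makes it diminished.

diminished fifth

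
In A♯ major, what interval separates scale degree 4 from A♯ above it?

perfect fifth

Scale degree 4 of A# major is D#.
D# up to A#: letters D→A make it a fifth; 7 semitones makes it perfect.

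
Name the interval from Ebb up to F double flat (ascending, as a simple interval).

The letter names run E→F, a span of 1 letter step, so the interval is some kind of second.
Ebb to Fbb is 1 semitone. A major second is 2, so 1 makes it minor.

minor second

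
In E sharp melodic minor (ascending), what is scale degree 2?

F##

Degree 2 takes the letter 1 step above E, which is F.
In melodic minor (ascending), degree 2 sits 2 semitones above the tonic. E# + 2 semitones is pitch class 7, spelled on F as F##.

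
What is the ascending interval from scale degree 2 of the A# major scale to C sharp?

Scale degree 2 of A# major is B#.
B# up to C#: letters B→C make it a second; 1 semitone makes it minor.

minor second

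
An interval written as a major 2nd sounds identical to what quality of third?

A major second spans 2 semitones.
A third spanning 2 semitones is diminished (the major third is 4).

diminished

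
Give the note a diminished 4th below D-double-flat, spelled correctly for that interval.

Ab

D down a perfect fourth is A, so the target letter is A.
From Dbb, a diminished fourth is 4 semitones down: Ab.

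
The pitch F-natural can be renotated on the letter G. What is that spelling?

Plain G sits 2 semitones above F, so on the letter G the same pitch needs a double flat: Gbb.

Gbb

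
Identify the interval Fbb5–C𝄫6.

Counting letters F–G–A–B–C gives a fifth.
Fbb→Cbb = 7 semitones, exactly the perfect fifth.

perfect fifth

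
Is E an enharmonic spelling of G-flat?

No

E is pitch class 4; Gb is pitch class 6.
The pitch classes differ (4 vs. 6), so they are not enharmonic equivalents.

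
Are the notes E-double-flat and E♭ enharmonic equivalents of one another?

No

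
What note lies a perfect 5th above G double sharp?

D##

G up a perfect fifth is D, so the target letter is D.
From G##, a perfect fifth is 7 semitones up: D##.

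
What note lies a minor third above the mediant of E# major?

B#

The mediant of E# major is G##.
A minor third (3 semitones) above G## lands on the letter B, giving B#.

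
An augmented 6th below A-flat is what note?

Cbb

A down a major sixth is C, so the target letter is C.
From Ab, an augmented sixth is 10 semitones down: Cbb.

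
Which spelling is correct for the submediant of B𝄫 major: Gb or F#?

Each scale degree takes a distinct letter name. Degree 6 of a scale on B must use the letter G.
Gb and F# are enharmonically the same pitch, but only Gb uses the letter G, so it is the correct spelling here.

Gb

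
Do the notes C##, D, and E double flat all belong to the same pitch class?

C## is pitch class 2; D is pitch class 2; Ebb is pitch class 2.
All spellings map to pitch class 2, so they are enharmonically equivalent.

Yes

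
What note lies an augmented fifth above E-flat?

A fifth above E lands on the letter B.
An augmented fifth spans 8 semitones, so Eb moves to pitch class 11. On the letter B that is B.

B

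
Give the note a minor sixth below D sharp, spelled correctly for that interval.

F##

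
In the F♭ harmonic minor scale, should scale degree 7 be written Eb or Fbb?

Eb

Each scale degree takes a distinct letter name. Degree 7 of a scale on F must use the letter E.
Eb and Fbb are enharmonically the same pitch, but only Eb uses the letter E, so it is the correct spelling here.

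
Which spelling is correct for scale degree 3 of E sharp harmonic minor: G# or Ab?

G#

Each scale degree takes a distinct letter name. Degree 3 of a scale on E must use the letter G.
G# and Ab are enharmonically the same pitch, but only G# uses the letter G, so it is the correct spelling here.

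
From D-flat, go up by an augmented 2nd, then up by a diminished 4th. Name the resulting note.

Ab

An augmented second up from Db is E (letter E, 3 semitones up).
A diminished fourth up from E is Ab (letter A, 4 semitones up).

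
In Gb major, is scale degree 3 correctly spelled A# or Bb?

Bb

Each scale degree takes a distinct letter name. Degree 3 of a scale on G must use the letter B.
Bb and A# are enharmonically the same pitch, but only Bb uses the letter B, so it is the correct spelling here.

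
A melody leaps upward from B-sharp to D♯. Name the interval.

minor third

The letter names run B→D, a span of 2 letter steps, so the interval is some kind of third.
B# to D# is 3 semitones. A major third is 4, so 3 makes it minor.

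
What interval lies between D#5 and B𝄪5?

augmented sixth

Counting letters D–E–F–G–A–B gives a sixth.
D#→B## = 10 semitones, 1 wider than the major sixth (9), so augmented.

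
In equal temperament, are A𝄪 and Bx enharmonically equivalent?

No

A## is pitch class 11; B## is pitch class 1.
The pitch classes differ (11 vs. 1), so they are not enharmonic equivalents.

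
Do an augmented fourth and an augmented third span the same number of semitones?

An augmented fourth spans 6 semitones; an augmented third spans 5.
The spans differ, so they are not enharmonic equivalents.

No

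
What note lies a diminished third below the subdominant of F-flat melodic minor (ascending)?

The subdominant of Fb melodic minor (ascending) is Bbb.
A diminished third (2 semitones) below Bbb lands on the letter G, giving G.

G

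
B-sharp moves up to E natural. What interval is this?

diminished fourth

Counting letters B–C–D–E gives a fourth.
B#→E = 4 semitones, 1 narrower than the perfect fourth (5), so diminished.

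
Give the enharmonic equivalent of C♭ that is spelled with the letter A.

Cb is pitch class 11. The letter A alone is pitch class 9.
To reach pitch class 11 from A requires an offset of +2 semitones, i.e. double sharp: A##.

A##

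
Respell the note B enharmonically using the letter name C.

Cb

B is pitch class 11. The letter C alone is pitch class 0.
To reach pitch class 11 from C requires an offset of -1 semitone, i.e. flat: Cb.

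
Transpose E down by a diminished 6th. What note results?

G##

A sixth below E lands on the letter G.
A diminished sixth spans 7 semitones, so E moves to pitch class 9. On the letter G that is G##.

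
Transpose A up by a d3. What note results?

Cb

A up a major third is C#, so the target letter is C.
From A, a diminished third is 2 semitones up: Cb.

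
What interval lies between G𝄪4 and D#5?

diminished fifth

The letter names run G→D, a span of 4 letter steps, so the interval is some kind of fifth.
G## to D# is 6 semitones. A perfect fifth is 7, so 6 makes it diminished.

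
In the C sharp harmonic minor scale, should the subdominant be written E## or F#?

F#

Each scale degree takes a distinct letter name. Degree 4 of a scale on C must use the letter F.
F# and E## are enharmonically the same pitch, but only F# uses the letter F, so it is the correct spelling here.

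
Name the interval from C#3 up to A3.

minor sixth

Counting letters C–D–E–F–G–A gives a sixth.
C#→A = 8 semitones, 1 narrower than the major sixth (9), so minor.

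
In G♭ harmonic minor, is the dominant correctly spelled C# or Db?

Each scale degree takes a distinct letter name. Degree 5 of a scale on G must use the letter D.
Db and C# are enharmonically the same pitch, but only Db uses the letter D, so it is the correct spelling here.

Db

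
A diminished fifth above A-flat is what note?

A fifth above A lands on the letter E.
A diminished fifth spans 6 semitones, so Ab moves to pitch class 2. On the letter E that is Ebb.

Ebb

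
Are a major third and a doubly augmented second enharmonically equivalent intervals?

Yes

A major third spans 4 semitones; a doubly augmented second spans 4.
They are enharmonically equivalent.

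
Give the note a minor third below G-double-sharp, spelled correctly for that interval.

E##

A third below G lands on the letter E.
A minor third spans 3 semitones, so G## moves to pitch class 6. On the letter E that is E##.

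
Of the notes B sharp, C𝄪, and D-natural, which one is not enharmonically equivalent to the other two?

In 12-tone equal temperament, enharmonic equivalents share a pitch class. B# is pitch class 0; C## is pitch class 2; D is pitch class 2.
C## and D share pitch class 2, while B# is pitch class 0.

B#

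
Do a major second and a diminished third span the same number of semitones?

Yes

A major second spans 2 semitones; a diminished third spans 2.
They are enharmonically equivalent.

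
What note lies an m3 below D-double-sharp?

B##

A third below D lands on the letter B.
A minor third spans 3 semitones, so D## moves to pitch class 1. On the letter B that is B##.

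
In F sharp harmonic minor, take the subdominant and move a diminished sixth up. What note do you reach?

The subdominant of F# harmonic minor is B.
A diminished sixth (7 semitones) above B lands on the letter G, giving Gb.

Gb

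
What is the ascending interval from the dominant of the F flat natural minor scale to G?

augmented fifth

The dominant of Fb natural minor is Cb.
Cb up to G: letters C→G make it a fifth; 8 semitones makes it augmented.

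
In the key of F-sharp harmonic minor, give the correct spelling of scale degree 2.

G#

The F# harmonic minor scale runs F# G# A B C# D E#.
Degree 2 is G#.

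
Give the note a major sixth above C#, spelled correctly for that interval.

A#

C up a major sixth is A, so the target letter is A.
From C#, a major sixth is 9 semitones up: A#.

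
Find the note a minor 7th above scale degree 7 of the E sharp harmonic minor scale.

Scale degree 7 of E# harmonic minor is D##.
A minor seventh (10 semitones) above D## lands on the letter C, giving C##.

C##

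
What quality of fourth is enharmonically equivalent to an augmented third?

An augmented third spans 5 semitones.
A fourth spanning 5 semitones is perfect (the perfect fourth is 5).

perfect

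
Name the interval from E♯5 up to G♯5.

minor third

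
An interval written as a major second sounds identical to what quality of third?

diminished

A major second spans 2 semitones.
A third spanning 2 semitones is diminished (the major third is 4).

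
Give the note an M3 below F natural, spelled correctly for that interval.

A third below F lands on the letter D.
A major third spans 4 semitones, so F moves to pitch class 1. On the letter D that is Db.

Db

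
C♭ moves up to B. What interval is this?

augmented seventh

The letter names run C→B, a span of 6 letter steps, so the interval is some kind of seventh.
Cb to B is 12 semitones. A major seventh is 11, so 12 makes it augmented.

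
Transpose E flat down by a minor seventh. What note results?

F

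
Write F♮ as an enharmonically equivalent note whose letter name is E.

F is pitch class 5. The letter E alone is pitch class 4.
To reach pitch class 5 from E requires an offset of +1 semitone, i.e. sharp: E#.

E#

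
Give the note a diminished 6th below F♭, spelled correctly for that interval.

A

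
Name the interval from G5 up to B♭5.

The letter names run G→B, a span of 2 letter steps, so the interval is some kind of third.
G to Bb is 3 semitones. A major third is 4, so 3 makes it minor.

minor third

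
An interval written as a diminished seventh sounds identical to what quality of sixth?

A diminished seventh spans 9 semitones.
A sixth spanning 9 semitones is major (the major sixth is 9).

major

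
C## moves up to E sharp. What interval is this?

Counting letters C–D–E gives a third.
C##→E# = 3 semitones, 1 narrower than the major third (4), so minor.

minor third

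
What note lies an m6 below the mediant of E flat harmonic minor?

Bb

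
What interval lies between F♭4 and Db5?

Counting letters F–G–A–B–C–D gives a sixth.
Fb→Db = 9 semitones, exactly the major sixth.

major sixth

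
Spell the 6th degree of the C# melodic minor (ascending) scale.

Degree 6 takes the letter 5 steps above C, which is A.
In melodic minor (ascending), degree 6 sits 9 semitones above the tonic. C# + 9 semitones is pitch class 10, spelled on A as A#.

A#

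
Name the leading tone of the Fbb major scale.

Ebb

Degree 7 takes the letter 6 steps above F, which is E.
In major, degree 7 sits 11 semitones above the tonic. Fbb + 11 semitones is pitch class 2, spelled on E as Ebb.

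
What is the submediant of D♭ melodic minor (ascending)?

Degree 6 takes the letter 5 steps above D, which is B.
In melodic minor (ascending), degree 6 sits 9 semitones above the tonic. Db + 9 semitones is pitch class 10, spelled on B as Bb.

Bb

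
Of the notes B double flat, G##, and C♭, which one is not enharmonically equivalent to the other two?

In 12-tone equal temperament, enharmonic equivalents share a pitch class. Bbb is pitch class 9; G## is pitch class 9; Cb is pitch class 11.
Bbb and G## share pitch class 9, while Cb is pitch class 11.

Cb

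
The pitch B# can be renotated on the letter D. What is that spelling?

Plain D sits 2 semitones above B#, so on the letter D the same pitch needs a double flat: Dbb.

Dbb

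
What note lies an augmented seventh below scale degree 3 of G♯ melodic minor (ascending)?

Scale degree 3 of G# melodic minor (ascending) is B.
An augmented seventh (12 semitones) below B lands on the letter C, giving Cb.

Cb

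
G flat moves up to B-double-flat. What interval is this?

minor third

The letter names run G→B, a span of 2 letter steps, so the interval is some kind of third.
Gb to Bbb is 3 semitones. A major third is 4, so 3 makes it minor.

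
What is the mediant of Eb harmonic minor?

Degree 3 takes the letter 2 steps above E, which is G.
In harmonic minor, degree 3 sits 3 semitones above the tonic. Eb + 3 semitones is pitch class 6, spelled on G as Gb.

Gb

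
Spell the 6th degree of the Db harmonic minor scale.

The Db harmonic minor scale runs Db Eb Fb Gb Ab Bbb C.
Degree 6 is Bbb.

Bbb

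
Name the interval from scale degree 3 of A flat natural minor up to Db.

major second

Scale degree 3 of Ab natural minor is Cb.
Cb up to Db: letters C→D make it a second; 2 semitones makes it major.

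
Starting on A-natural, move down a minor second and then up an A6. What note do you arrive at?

E##

A minor second down from A is G# (letter G, 1 semitone down).
An augmented sixth up from G# is E## (letter E, 10 semitones up).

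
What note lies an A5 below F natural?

F down a perfect fifth is Bb, so the target letter is B.
From F, an augmented fifth is 8 semitones down: Bbb.

Bbb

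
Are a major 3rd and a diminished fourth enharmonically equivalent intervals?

A major third spans 4 semitones; a diminished fourth spans 4.
They are enharmonically equivalent.

Yes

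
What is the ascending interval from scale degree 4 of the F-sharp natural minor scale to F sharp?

perfect fifth

Scale degree 4 of F# natural minor is B.
B up to F#: letters B→F make it a fifth; 7 semitones makes it perfect.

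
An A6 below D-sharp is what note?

D down a major sixth is F, so the target letter is F.
From D#, an augmented sixth is 10 semitones down: F.

F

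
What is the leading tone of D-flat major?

C

The Db major scale runs Db Eb F Gb Ab Bb C.
Degree 7 is C.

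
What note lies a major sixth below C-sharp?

C down a major sixth is Eb, so the target letter is E.
From C#, a major sixth is 9 semitones down: E.

E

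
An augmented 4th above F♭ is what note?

Bb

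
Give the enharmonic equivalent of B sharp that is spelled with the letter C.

B# is pitch class 0. The letter C alone is pitch class 0.
Pitch class 0 on C needs no accidental: C.

C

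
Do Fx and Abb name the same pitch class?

Yes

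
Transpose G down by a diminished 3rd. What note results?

E#

A third below G lands on the letter E.
A diminished third spans 2 semitones, so G moves to pitch class 5. On the letter E that is E#.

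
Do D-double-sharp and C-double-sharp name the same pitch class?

No

D## is pitch class 4; C## is pitch class 2.
The pitch classes differ (4 vs. 2), so they are not enharmonic equivalents.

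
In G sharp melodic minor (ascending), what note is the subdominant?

C#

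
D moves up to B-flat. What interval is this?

Counting letters D–E–F–G–A–B gives a sixth.
D→Bb = 8 semitones, 1 narrower than the major sixth (9), so minor.

minor sixth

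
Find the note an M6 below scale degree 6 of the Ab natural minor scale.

Abb

Scale degree 6 of Ab natural minor is Fb.
A major sixth (9 semitones) below Fb lands on the letter A, giving Abb.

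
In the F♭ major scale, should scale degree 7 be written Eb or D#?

Each scale degree takes a distinct letter name. Degree 7 of a scale on F must use the letter E.
Eb and D# are enharmonically the same pitch, but only Eb uses the letter E, so it is the correct spelling here.

Eb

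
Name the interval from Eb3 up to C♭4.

The letter names run E→C, a span of 5 letter steps, so the interval is some kind of sixth.
Eb to Cb is 8 semitones. A major sixth is 9, so 8 makes it minor.

minor sixth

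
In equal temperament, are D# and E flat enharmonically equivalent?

D# = pitch class 3 and Eb = pitch class 3 — the same pitch class, so they are enharmonic equivalents.

Yes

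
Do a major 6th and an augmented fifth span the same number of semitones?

A major sixth spans 9 semitones; an augmented fifth spans 8.
The spans differ, so they are not enharmonic equivalents.

No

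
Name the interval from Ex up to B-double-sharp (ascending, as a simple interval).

perfect fifth

Counting letters E–F–G–A–B gives a fifth.
E##→B## = 7 semitones, exactly the perfect fifth.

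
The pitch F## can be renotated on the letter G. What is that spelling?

G

F## is pitch class 7. The letter G alone is pitch class 7.
Pitch class 7 on G needs no accidental: G.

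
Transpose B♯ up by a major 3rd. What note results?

D##

B up a major third is D#, so the target letter is D.
From B#, a major third is 4 semitones up: D##.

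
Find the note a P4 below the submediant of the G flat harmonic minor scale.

The submediant of Gb harmonic minor is Ebb.
A perfect fourth (5 semitones) below Ebb lands on the letter B, giving Bbb.

Bbb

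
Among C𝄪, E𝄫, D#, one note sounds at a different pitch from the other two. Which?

In 12-tone equal temperament, enharmonic equivalents share a pitch class. C## is pitch class 2; Ebb is pitch class 2; D# is pitch class 3.
C## and Ebb share pitch class 2, while D# is pitch class 3.

D#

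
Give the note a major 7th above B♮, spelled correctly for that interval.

A#

A seventh above B lands on the letter A.
A major seventh spans 11 semitones, so B moves to pitch class 10. On the letter A that is A#.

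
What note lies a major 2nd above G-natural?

A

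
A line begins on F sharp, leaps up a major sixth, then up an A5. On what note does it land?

A##

A major sixth up from F# is D# (letter D, 9 semitones up).
An augmented fifth up from D# is A## (letter A, 8 semitones up).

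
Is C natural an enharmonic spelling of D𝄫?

Yes

C is pitch class 0; Dbb is pitch class 0.
All spellings map to pitch class 0, so they are enharmonically equivalent.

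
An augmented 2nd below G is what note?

Fb

A second below G lands on the letter F.
An augmented second spans 3 semitones, so G moves to pitch class 4. On the letter F that is Fb.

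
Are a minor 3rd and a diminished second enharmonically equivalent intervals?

No

A minor third spans 3 semitones; a diminished second spans 0.
The spans differ, so they are not enharmonic equivalents.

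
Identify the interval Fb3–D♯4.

doubly augmented sixth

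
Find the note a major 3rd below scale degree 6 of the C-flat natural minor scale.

Scale degree 6 of Cb natural minor is Abb.
A major third (4 semitones) below Abb lands on the letter F, giving Fbb.

Fbb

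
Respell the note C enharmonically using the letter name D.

C is pitch class 0. The letter D alone is pitch class 2.
To reach pitch class 0 from D requires an offset of -2 semitones, i.e. double flat: Dbb.

Dbb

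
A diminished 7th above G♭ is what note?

G up a major seventh is F#, so the target letter is F.
From Gb, a diminished seventh is 9 semitones up: Fbb.

Fbb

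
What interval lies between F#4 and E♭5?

The letter names run F→E, a span of 6 letter steps, so the interval is some kind of seventh.
F# to Eb is 9 semitones. A major seventh is 11, so 9 makes it diminished.

diminished seventh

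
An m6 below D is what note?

F#

D down a major sixth is F, so the target letter is F.
From D, a minor sixth is 8 semitones down: F#.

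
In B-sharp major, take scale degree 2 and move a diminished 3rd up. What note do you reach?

E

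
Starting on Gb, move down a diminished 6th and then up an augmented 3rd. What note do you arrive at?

A diminished sixth down from Gb is B (letter B, 7 semitones down).
An augmented third up from B is D## (letter D, 5 semitones up).

D##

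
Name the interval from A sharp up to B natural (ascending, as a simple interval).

minor second

The letter names run A→B, a span of 1 letter step, so the interval is some kind of second.
A# to B is 1 semitone. A major second is 2, so 1 makes it minor.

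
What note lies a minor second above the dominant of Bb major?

The dominant of Bb major is F.
A minor second (1 semitone) above F lands on the letter G, giving Gb.

Gb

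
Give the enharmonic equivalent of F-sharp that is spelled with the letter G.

F# is pitch class 6. The letter G alone is pitch class 7.
To reach pitch class 6 from G requires an offset of -1 semitone, i.e. flat: Gb.

Gb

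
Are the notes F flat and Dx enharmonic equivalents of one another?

Yes

Fb = pitch class 4 and D## = pitch class 4 — the same pitch class, so they are enharmonic equivalents.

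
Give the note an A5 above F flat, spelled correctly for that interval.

A fifth above F lands on the letter C.
An augmented fifth spans 8 semitones, so Fb moves to pitch class 0. On the letter C that is C.

C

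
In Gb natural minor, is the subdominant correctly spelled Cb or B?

Cb

Each scale degree takes a distinct letter name. Degree 4 of a scale on G must use the letter C.
Cb and B are enharmonically the same pitch, but only Cb uses the letter C, so it is the correct spelling here.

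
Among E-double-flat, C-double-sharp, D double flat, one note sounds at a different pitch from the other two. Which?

In 12-tone equal temperament, enharmonic equivalents share a pitch class. Ebb is pitch class 2; C## is pitch class 2; Dbb is pitch class 0.
Ebb and C## share pitch class 2, while Dbb is pitch class 0.

Dbb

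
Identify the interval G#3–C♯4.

Counting letters G–A–B–C gives a fourth.
G#→C# = 5 semitones, exactly the perfect fourth.

perfect fourth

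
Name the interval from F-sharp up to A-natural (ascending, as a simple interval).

The letter names run F→A, a span of 2 letter steps, so the interval is some kind of third.
F# to A is 3 semitones. A major third is 4, so 3 makes it minor.

minor third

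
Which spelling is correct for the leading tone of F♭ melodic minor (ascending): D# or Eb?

Each scale degree takes a distinct letter name. Degree 7 of a scale on F must use the letter E.
Eb and D# are enharmonically the same pitch, but only Eb uses the letter E, so it is the correct spelling here.

Eb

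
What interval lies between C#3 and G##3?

augmented fifth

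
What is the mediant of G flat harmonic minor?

The Gb harmonic minor scale runs Gb Ab Bbb Cb Db Ebb F.
Degree 3 is Bbb.

Bbb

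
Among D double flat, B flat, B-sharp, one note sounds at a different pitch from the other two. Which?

In 12-tone equal temperament, enharmonic equivalents share a pitch class. Dbb is pitch class 0; Bb is pitch class 10; B# is pitch class 0.
Dbb and B# share pitch class 0, while Bb is pitch class 10.

Bb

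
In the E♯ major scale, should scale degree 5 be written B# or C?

Each scale degree takes a distinct letter name. Degree 5 of a scale on E must use the letter B.
B# and C are enharmonically the same pitch, but only B# uses the letter B, so it is the correct spelling here.

B#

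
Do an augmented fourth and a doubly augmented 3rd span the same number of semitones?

An augmented fourth spans 6 semitones; a doubly augmented third spans 6.
They are enharmonically equivalent.

Yes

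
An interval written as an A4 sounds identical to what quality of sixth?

doubly diminished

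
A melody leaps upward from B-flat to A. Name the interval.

major seventh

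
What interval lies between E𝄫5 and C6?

augmented sixth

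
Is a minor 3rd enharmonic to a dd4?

Yes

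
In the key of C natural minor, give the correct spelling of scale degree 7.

Bb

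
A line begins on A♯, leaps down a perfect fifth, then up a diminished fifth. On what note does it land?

A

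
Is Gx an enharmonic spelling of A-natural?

Yes

G## is pitch class 9; A is pitch class 9.
All spellings map to pitch class 9, so they are enharmonically equivalent.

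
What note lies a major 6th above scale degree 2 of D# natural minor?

C##

Scale degree 2 of D# natural minor is E#.
A major sixth (9 semitones) above E# lands on the letter C, giving C##.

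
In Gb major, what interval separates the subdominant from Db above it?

major second

The subdominant of Gb major is Cb.
Cb up to Db: letters C→D make it a second; 2 semitones makes it major.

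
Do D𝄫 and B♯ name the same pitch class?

Yes

Dbb = pitch class 0 and B# = pitch class 0 — the same pitch class, so they are enharmonic equivalents.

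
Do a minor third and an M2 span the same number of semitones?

No

A minor third spans 3 semitones; a major second spans 2.
The spans differ, so they are not enharmonic equivalents.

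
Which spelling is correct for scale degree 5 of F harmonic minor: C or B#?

C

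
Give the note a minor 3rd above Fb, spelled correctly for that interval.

Abb

A third above F lands on the letter A.
A minor third spans 3 semitones, so Fb moves to pitch class 7. On the letter A that is Abb.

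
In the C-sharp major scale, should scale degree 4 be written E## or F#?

Each scale degree takes a distinct letter name. Degree 4 of a scale on C must use the letter F.
F# and E## are enharmonically the same pitch, but only F# uses the letter F, so it is the correct spelling here.

F#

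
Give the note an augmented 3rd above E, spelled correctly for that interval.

E up a major third is G#, so the target letter is G.
From E, an augmented third is 5 semitones up: G##.

G##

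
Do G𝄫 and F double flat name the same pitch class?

Two spellings are enharmonically equivalent only if they share a pitch class.
Here Gbb → 5, Fbb → 3; 3 ≠ 5, so they are not.

No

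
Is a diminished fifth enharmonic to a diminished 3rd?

A diminished fifth spans 6 semitones; a diminished third spans 2.
The spans differ, so they are not enharmonic equivalents.

No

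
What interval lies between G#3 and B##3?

augmented third

The letter names run G→B, a span of 2 letter steps, so the interval is some kind of third.
G# to B## is 5 semitones. A major third is 4, so 5 makes it augmented.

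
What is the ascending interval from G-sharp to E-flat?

diminished sixth

The letter names run G→E, a span of 5 letter steps, so the interval is some kind of sixth.
G# to Eb is 7 semitones. A major sixth is 9, so 7 makes it diminished.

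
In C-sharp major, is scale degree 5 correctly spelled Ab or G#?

G#

Each scale degree takes a distinct letter name. Degree 5 of a scale on C must use the letter G.
G# and Ab are enharmonically the same pitch, but only G# uses the letter G, so it is the correct spelling here.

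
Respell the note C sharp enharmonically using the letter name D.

Db

C# is pitch class 1. The letter D alone is pitch class 2.
To reach pitch class 1 from D requires an offset of -1 semitone, i.e. flat: Db.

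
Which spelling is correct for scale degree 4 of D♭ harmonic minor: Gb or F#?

Gb

Each scale degree takes a distinct letter name. Degree 4 of a scale on D must use the letter G.
Gb and F# are enharmonically the same pitch, but only Gb uses the letter G, so it is the correct spelling here.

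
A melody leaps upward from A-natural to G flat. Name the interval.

Counting letters A–B–C–D–E–F–G gives a seventh.
A→Gb = 9 semitones, 2 narrower than the major seventh (11), so diminished.

diminished seventh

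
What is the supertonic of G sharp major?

A#

Degree 2 takes the letter 1 step above G, which is A.
In major, degree 2 sits 2 semitones above the tonic. G# + 2 semitones is pitch class 10, spelled on A as A#.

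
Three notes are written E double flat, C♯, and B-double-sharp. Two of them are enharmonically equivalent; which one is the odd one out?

In 12-tone equal temperament, enharmonic equivalents share a pitch class. Ebb is pitch class 2; C# is pitch class 1; B## is pitch class 1.
C# and B## share pitch class 1, while Ebb is pitch class 2.

Ebb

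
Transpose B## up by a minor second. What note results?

C##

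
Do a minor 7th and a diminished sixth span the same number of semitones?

No

A minor seventh spans 10 semitones; a diminished sixth spans 7.
The spans differ, so they are not enharmonic equivalents.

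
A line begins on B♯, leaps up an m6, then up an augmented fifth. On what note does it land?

D##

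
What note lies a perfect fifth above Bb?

B up a perfect fifth is F#, so the target letter is F.
From Bb, a perfect fifth is 7 semitones up: F.

F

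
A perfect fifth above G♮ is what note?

D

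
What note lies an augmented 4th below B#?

A fourth below B lands on the letter F.
An augmented fourth spans 6 semitones, so B# moves to pitch class 6. On the letter F that is F#.

F#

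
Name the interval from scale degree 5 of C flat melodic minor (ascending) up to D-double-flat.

diminished fifth

Scale degree 5 of Cb melodic minor (ascending) is Gb.
Gb up to Dbb: letters G→D make it a fifth; 6 semitones makes it diminished.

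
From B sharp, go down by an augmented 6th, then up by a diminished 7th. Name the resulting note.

Cb

An augmented sixth down from B# is D (letter D, 10 semitones down).
A diminished seventh up from D is Cb (letter C, 9 semitones up).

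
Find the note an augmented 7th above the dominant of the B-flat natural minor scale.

E#

The dominant of Bb natural minor is F.
An augmented seventh (12 semitones) above F lands on the letter E, giving E#.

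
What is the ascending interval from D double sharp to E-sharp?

minor second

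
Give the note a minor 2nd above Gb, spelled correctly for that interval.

Abb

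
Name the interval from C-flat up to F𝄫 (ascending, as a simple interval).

The letter names run C→F, a span of 3 letter steps, so the interval is some kind of fourth.
Cb to Fbb is 4 semitones. A perfect fourth is 5, so 4 makes it diminished.

diminished fourth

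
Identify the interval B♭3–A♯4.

augmented seventh

Counting letters B–C–D–E–F–G–A gives a seventh.
Bb→A# = 12 semitones, 1 wider than the major seventh (11), so augmented.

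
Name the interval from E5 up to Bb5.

diminished fifth

Counting letters E–F–G–A–B gives a fifth.
E→Bb = 6 semitones, 1 narrower than the perfect fifth (7), so diminished.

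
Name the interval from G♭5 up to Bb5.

major third

Counting letters G–A–B gives a third.
Gb→Bb = 4 semitones, exactly the major third.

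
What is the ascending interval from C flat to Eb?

major third

The letter names run C→E, a span of 2 letter steps, so the interval is some kind of third.
Cb to Eb is 4 semitones. A major third is 4, so 4 makes it major.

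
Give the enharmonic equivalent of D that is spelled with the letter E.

D is pitch class 2. The letter E alone is pitch class 4.
To reach pitch class 2 from E requires an offset of -2 semitones, i.e. double flat: Ebb.

Ebb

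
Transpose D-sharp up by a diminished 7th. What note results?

D up a major seventh is C#, so the target letter is C.
From D#, a diminished seventh is 9 semitones up: C.

C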